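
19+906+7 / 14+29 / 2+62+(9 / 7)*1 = 7023 / 7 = 1003.29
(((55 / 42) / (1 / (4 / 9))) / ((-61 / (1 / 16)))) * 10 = -0.01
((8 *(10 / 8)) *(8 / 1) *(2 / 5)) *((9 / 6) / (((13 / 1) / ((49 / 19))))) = 2352 / 247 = 9.52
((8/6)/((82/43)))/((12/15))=215/246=0.87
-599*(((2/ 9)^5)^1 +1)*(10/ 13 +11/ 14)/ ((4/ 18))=-10015233877/ 2388204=-4193.63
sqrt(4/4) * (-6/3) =-2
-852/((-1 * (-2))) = -426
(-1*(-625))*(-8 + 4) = -2500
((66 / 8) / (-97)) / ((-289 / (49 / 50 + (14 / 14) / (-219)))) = 117491 / 409281800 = 0.00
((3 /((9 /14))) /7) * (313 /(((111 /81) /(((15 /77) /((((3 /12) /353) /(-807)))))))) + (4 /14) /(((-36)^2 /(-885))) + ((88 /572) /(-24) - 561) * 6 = -270431132136329 /7999992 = -33803925.32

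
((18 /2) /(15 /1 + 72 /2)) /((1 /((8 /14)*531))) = 6372 /119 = 53.55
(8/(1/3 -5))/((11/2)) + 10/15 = 82/231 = 0.35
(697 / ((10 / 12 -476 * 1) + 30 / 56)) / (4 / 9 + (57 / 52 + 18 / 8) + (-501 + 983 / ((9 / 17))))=-13700232 / 12683883791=-0.00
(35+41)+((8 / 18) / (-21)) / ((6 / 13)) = 43066 / 567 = 75.95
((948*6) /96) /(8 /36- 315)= -2133 /11332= -0.19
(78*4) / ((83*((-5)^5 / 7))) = -2184 / 259375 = -0.01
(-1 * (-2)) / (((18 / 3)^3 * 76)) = 1 / 8208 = 0.00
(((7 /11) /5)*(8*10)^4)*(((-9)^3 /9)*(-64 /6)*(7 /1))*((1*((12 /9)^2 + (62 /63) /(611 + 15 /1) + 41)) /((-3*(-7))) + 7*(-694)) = -527132098822144000 /3443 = -153102555568441.48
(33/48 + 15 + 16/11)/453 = 3017/79728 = 0.04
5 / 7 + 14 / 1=103 / 7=14.71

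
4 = 4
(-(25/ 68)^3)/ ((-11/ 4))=15625/ 864688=0.02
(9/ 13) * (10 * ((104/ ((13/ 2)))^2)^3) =1509949440/ 13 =116149956.92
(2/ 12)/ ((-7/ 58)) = -29/ 21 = -1.38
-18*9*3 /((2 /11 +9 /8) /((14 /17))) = -598752 /1955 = -306.27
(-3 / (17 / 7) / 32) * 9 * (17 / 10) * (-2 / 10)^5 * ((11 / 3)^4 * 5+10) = 103621 / 600000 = 0.17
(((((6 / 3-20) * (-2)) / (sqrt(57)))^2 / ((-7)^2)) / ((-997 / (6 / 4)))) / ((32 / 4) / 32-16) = 288 / 6497449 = 0.00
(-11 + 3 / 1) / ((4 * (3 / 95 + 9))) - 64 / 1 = -27551 / 429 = -64.22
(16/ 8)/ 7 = 0.29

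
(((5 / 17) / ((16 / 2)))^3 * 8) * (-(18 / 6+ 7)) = -625 / 157216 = -0.00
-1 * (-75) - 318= -243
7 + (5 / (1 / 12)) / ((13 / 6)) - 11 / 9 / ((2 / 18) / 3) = 22 / 13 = 1.69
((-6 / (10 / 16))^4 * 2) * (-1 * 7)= -74317824 / 625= -118908.52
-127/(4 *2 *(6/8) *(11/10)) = -635/33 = -19.24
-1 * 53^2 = -2809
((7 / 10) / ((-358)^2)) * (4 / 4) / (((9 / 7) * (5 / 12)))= 49 / 4806150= 0.00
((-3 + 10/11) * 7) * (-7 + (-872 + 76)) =11753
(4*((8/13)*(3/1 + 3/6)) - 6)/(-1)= -34/13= -2.62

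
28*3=84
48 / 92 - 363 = -8337 / 23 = -362.48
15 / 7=2.14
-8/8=-1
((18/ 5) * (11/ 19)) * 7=1386/ 95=14.59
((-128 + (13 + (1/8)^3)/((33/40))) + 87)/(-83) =17769/58432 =0.30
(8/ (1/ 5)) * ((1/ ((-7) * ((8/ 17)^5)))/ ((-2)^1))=7099285/ 57344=123.80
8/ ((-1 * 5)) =-8/ 5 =-1.60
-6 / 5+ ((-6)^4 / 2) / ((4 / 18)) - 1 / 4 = 58291 / 20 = 2914.55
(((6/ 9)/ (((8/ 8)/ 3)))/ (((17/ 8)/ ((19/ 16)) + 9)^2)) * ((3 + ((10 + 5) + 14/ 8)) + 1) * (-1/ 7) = -29963/ 588350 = -0.05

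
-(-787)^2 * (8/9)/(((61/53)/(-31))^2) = -13375640221448/33489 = -399403990.01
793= 793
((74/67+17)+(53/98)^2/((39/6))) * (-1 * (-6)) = 227732823/2091271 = 108.90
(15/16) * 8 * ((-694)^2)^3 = 837949962997405920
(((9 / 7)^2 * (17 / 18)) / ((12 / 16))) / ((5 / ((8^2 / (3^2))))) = 2176 / 735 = 2.96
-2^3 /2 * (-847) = 3388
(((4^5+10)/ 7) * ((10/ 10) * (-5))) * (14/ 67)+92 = -62.33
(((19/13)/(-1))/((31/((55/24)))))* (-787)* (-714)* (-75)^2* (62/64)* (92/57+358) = -118971742416.62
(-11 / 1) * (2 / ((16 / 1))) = -11 / 8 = -1.38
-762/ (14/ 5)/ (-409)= 1905/ 2863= 0.67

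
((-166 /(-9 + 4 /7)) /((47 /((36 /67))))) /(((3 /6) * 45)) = 9296 /928955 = 0.01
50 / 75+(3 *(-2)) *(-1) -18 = -34 / 3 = -11.33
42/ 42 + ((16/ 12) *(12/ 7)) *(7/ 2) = 9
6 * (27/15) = 54/5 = 10.80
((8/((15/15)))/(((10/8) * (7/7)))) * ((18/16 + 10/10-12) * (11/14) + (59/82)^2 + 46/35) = -11158778/294175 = -37.93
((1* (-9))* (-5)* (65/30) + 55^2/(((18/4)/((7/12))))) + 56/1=14732/27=545.63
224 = 224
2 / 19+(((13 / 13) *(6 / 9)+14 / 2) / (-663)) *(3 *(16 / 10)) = 3134 / 62985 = 0.05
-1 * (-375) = 375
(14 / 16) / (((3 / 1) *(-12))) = -7 / 288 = -0.02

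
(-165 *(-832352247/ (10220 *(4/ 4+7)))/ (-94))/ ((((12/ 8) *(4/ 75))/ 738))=-253388832792975/ 1537088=-164849919.32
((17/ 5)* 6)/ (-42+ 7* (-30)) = -17/ 210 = -0.08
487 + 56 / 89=43399 / 89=487.63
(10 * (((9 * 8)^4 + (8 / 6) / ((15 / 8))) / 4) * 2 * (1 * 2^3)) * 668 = 6462625061888 / 9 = 718069451320.89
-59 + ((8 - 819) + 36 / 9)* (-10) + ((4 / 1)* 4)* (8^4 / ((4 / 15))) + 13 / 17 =4314120 / 17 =253771.76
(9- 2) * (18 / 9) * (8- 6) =28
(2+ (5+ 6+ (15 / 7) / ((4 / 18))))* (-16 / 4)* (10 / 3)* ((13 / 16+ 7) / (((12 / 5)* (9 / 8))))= -990625 / 1134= -873.57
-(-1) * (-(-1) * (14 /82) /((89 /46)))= 322 /3649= 0.09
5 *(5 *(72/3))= 600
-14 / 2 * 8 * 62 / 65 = -3472 / 65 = -53.42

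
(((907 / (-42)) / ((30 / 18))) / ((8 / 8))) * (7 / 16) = -907 / 160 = -5.67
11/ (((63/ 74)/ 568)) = 7338.92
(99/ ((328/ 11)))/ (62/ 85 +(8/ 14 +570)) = 215985/ 37165024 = 0.01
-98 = -98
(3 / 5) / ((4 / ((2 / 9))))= 1 / 30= 0.03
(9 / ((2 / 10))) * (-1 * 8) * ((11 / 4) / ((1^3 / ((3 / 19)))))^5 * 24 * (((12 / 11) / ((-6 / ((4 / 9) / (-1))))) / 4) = -53366445 / 19808792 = -2.69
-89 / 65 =-1.37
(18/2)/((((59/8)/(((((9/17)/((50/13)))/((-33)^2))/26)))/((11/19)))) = 18/5240675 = 0.00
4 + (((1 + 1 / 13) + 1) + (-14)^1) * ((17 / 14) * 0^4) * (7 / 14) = 4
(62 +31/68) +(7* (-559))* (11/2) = -1459215/68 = -21459.04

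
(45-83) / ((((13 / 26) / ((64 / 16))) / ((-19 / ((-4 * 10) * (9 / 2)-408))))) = -1444 / 147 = -9.82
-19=-19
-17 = -17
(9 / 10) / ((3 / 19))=57 / 10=5.70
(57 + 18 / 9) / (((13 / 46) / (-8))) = -21712 / 13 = -1670.15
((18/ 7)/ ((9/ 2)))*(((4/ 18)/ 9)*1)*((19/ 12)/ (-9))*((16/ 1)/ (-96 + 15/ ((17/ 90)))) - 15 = -32373367/ 2158569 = -15.00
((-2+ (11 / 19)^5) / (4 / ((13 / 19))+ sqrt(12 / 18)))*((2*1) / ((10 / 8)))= -2989675728 / 5535384475+ 3238815372*sqrt(6) / 105172305025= -0.46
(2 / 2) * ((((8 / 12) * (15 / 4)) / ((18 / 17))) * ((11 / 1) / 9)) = 935 / 324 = 2.89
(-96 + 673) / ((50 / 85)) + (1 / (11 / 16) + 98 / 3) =334957 / 330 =1015.02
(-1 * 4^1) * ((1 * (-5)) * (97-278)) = -3620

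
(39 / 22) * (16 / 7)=312 / 77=4.05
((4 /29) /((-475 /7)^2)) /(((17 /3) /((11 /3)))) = 2156 /111233125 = 0.00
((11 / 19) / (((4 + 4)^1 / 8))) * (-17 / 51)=-11 / 57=-0.19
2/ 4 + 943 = 1887/ 2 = 943.50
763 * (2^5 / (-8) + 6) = 1526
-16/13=-1.23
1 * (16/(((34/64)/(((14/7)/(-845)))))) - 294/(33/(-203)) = 285766046/158015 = 1808.47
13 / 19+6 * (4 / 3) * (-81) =-12299 / 19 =-647.32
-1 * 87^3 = -658503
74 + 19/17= 75.12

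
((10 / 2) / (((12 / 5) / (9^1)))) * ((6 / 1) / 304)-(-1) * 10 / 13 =9005 / 7904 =1.14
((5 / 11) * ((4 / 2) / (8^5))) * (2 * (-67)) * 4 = -335 / 22528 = -0.01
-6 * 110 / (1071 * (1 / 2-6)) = 40 / 357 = 0.11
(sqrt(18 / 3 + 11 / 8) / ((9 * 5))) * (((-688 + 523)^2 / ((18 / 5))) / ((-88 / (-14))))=1925 * sqrt(118) / 288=72.61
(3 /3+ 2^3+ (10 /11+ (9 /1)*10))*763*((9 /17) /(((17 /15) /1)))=113202495 /3179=35609.47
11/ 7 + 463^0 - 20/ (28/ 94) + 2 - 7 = -487/ 7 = -69.57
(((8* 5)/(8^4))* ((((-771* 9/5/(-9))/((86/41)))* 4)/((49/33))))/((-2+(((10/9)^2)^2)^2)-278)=-44904746618523/6447396741416960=-0.01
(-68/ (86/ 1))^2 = 1156/ 1849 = 0.63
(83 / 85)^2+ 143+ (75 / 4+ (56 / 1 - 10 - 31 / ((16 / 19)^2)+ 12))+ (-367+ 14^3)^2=10450805956609 / 1849600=5650305.99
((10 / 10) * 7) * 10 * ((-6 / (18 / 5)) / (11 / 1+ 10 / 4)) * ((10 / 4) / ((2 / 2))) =-1750 / 81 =-21.60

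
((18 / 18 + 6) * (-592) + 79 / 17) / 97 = -70369 / 1649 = -42.67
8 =8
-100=-100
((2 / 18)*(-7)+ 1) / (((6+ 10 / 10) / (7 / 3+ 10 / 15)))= 2 / 21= 0.10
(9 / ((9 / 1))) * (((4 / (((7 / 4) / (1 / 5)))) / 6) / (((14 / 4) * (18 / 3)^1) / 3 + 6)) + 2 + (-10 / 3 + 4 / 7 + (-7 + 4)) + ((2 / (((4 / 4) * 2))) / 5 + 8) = 2022 / 455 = 4.44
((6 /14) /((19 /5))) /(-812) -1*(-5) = 539965 /107996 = 5.00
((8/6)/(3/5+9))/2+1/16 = 19/144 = 0.13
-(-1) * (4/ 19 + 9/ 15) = 77/ 95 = 0.81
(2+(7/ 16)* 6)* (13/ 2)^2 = 6253/ 32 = 195.41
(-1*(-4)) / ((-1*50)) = -2 / 25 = -0.08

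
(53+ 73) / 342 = 7 / 19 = 0.37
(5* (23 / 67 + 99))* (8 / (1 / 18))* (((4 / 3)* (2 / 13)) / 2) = 7336.12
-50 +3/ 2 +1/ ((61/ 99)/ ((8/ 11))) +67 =2401/ 122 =19.68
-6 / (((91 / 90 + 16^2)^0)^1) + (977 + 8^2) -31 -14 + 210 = 1200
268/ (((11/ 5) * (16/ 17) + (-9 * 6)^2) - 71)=22780/ 242001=0.09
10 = 10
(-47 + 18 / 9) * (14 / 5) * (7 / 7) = -126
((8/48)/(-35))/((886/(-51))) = 17/62020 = 0.00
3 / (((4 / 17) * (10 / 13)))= 663 / 40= 16.58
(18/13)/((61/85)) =1530/793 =1.93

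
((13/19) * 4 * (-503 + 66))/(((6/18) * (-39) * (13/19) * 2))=874/13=67.23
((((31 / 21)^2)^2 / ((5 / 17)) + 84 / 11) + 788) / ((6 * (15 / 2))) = 8683186987 / 481340475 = 18.04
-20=-20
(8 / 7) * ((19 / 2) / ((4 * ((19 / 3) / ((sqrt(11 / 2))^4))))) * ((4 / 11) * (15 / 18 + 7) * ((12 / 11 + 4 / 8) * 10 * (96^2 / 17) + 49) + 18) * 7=38143900 / 17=2243758.82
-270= -270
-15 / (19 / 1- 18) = -15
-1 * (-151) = 151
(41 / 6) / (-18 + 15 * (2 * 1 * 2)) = 41 / 252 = 0.16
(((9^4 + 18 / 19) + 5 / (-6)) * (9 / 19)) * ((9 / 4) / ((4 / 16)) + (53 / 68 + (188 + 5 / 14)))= 211629035013 / 343672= 615787.83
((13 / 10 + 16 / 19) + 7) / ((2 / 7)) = 32.00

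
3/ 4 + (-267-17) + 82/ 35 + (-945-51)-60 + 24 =-183807/ 140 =-1312.91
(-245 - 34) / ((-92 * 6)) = 93 / 184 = 0.51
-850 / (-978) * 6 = 850 / 163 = 5.21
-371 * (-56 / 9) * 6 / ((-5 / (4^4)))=-10637312 / 15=-709154.13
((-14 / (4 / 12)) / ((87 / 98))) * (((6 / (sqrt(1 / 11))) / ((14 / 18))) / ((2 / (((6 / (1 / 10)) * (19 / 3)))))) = -2010960 * sqrt(11) / 29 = -229986.20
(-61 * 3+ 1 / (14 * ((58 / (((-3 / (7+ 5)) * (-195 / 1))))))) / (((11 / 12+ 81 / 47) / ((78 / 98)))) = -3267445311 / 59244332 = -55.15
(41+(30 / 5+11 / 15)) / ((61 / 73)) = 52268 / 915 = 57.12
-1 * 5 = -5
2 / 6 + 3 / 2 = 11 / 6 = 1.83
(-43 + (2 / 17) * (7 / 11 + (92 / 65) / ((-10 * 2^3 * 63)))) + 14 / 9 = -105598001 / 2552550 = -41.37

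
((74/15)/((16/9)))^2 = 12321/1600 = 7.70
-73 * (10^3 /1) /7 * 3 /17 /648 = -9125 /3213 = -2.84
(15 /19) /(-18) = -5 /114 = -0.04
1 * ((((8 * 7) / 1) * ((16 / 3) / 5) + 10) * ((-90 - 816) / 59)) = -315892 / 295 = -1070.82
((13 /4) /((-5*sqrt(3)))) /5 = -0.08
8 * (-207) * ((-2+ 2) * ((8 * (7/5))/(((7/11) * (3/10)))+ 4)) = 0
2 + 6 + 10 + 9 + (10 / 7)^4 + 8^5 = 32799.16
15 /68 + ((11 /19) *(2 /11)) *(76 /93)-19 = -118217 /6324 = -18.69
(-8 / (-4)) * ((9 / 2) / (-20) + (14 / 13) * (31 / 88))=883 / 2860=0.31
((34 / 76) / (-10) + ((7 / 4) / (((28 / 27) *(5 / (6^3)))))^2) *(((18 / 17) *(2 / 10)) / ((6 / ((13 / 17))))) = 196897233 / 1372750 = 143.43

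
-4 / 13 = -0.31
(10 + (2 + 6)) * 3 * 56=3024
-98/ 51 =-1.92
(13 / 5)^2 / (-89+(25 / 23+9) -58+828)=0.01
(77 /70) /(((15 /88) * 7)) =484 /525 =0.92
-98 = -98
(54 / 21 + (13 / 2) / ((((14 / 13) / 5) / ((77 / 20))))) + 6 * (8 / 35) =67273 / 560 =120.13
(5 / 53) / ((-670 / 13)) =-13 / 7102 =-0.00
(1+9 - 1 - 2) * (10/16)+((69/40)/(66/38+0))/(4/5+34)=67427/15312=4.40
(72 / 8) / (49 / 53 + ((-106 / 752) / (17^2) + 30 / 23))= 397384248 / 98391827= 4.04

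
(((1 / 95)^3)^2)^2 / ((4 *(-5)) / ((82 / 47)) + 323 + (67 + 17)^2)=41 / 163226031320165084743408203125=0.00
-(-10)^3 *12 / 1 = 12000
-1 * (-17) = 17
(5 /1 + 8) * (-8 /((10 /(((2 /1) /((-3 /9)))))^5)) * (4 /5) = 101088 /15625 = 6.47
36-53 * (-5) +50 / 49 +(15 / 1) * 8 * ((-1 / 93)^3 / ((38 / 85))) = 75389885239 / 249618789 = 302.02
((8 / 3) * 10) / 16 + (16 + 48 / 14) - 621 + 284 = -6634 / 21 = -315.90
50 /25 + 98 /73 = 244 /73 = 3.34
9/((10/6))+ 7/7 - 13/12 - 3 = 139/60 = 2.32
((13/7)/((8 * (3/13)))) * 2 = 169/84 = 2.01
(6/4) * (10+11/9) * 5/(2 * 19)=505/228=2.21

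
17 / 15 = 1.13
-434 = -434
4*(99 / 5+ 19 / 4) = 491 / 5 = 98.20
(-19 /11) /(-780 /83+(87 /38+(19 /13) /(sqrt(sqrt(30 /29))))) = -19 /(11 * (-22419 /3154+19 * 29^(1 /4) * 30^(3 /4) /390)) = 0.31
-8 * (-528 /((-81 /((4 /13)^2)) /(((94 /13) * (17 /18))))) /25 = -17999872 /13346775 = -1.35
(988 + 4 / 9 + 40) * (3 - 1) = 18512 / 9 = 2056.89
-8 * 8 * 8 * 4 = -2048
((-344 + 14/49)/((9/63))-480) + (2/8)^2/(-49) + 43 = -2228913/784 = -2843.00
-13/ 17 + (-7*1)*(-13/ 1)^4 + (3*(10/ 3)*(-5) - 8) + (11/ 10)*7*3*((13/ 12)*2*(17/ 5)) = -339686511/ 1700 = -199815.59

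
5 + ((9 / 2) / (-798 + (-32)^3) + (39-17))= 27.00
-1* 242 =-242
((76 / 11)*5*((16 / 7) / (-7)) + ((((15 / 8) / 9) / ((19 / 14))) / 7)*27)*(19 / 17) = -437825 / 36652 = -11.95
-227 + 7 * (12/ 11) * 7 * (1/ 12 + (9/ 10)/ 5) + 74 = -38204/ 275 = -138.92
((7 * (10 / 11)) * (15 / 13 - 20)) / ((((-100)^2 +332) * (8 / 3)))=-1225 / 281424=-0.00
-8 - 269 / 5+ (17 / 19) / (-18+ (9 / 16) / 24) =-13520051 / 218595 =-61.85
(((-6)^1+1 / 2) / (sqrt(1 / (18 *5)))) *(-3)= 99 *sqrt(10) / 2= 156.53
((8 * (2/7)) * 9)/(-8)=-18/7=-2.57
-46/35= -1.31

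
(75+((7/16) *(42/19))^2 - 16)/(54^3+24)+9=32748809513/3638602752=9.00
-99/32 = -3.09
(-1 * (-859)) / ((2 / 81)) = 69579 / 2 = 34789.50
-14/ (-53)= 14/ 53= 0.26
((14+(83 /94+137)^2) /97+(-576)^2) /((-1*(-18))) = 31614518513 /1714184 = 18442.90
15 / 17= 0.88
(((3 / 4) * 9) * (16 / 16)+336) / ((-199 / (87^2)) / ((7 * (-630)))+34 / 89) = 2036453793255 / 2269827142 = 897.18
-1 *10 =-10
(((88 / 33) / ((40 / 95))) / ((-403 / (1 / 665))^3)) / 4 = -1 / 12156476627431500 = -0.00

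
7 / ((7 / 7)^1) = 7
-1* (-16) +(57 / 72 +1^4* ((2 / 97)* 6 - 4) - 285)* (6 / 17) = -565125 / 6596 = -85.68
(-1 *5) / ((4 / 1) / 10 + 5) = -25 / 27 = -0.93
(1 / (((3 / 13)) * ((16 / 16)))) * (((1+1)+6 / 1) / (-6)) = -52 / 9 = -5.78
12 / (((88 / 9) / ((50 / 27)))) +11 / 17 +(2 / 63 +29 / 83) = 3227725 / 977823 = 3.30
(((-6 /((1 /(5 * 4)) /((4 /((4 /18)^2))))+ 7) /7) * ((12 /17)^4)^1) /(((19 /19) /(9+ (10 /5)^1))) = -3789.46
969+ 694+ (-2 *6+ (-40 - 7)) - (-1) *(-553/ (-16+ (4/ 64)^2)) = 958564/ 585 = 1638.57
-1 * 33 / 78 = -0.42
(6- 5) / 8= 1 / 8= 0.12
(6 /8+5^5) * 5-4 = 15624.75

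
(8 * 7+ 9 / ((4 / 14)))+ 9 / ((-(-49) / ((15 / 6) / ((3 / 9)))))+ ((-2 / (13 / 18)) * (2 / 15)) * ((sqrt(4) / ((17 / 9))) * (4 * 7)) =4219571 / 54145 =77.93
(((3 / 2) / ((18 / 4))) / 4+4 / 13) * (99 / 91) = 2013 / 4732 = 0.43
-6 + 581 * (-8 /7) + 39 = -631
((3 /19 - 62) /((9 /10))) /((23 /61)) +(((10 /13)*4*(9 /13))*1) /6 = -120894770 /664677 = -181.88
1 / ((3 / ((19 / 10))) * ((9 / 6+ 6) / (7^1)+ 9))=133 / 2115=0.06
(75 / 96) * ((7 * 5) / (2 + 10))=2.28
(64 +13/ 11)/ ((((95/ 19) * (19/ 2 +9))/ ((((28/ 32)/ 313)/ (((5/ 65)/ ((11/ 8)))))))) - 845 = -1565685953/ 1852960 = -844.96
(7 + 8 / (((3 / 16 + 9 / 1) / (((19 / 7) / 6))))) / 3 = 22825 / 9261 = 2.46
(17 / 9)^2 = 289 / 81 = 3.57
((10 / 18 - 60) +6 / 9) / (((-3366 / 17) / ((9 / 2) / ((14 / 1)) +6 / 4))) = 8993 / 16632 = 0.54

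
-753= -753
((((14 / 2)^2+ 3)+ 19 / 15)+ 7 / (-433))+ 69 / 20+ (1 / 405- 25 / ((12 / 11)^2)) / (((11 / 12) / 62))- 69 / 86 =-150939072589 / 110596860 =-1364.77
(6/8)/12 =1/16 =0.06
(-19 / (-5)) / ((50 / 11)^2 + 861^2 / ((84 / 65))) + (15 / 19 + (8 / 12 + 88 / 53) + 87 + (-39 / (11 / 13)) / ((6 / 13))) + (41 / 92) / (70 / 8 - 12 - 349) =-29148481932194323561 / 2990085566787952050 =-9.75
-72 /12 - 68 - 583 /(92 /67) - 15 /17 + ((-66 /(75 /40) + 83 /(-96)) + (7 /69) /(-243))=-24423210563 /45606240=-535.52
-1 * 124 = -124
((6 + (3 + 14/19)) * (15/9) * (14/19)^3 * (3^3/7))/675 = 0.04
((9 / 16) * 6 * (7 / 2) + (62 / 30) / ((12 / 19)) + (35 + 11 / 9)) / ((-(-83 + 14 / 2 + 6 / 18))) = 36941 / 54480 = 0.68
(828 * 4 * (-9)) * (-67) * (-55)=-109842480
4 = 4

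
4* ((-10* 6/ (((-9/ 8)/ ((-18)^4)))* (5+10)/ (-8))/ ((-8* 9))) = 583200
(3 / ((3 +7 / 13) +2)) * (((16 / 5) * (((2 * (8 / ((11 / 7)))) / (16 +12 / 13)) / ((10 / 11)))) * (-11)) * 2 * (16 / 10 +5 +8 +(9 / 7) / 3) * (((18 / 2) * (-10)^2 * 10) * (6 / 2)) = -51202944 / 5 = -10240588.80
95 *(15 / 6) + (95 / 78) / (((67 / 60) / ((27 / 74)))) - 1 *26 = 211.90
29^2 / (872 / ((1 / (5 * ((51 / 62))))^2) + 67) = 808201 / 14239837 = 0.06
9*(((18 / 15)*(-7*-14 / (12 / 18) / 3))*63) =166698 / 5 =33339.60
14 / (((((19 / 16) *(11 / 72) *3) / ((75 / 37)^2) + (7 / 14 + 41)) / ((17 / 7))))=73440000 / 89926121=0.82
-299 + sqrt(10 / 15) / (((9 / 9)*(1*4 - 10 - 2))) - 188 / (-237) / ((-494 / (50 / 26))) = -227543443 / 761007 - sqrt(6) / 24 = -299.11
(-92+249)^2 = 24649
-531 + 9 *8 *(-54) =-4419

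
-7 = -7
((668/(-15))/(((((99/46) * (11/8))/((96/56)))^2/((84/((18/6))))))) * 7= -5789646848/1976535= -2929.19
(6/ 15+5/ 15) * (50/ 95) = 22/ 57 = 0.39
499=499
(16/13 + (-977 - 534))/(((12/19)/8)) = -745826/39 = -19123.74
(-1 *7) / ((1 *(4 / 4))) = -7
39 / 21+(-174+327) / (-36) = -67 / 28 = -2.39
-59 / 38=-1.55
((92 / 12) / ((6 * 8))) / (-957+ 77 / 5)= -115 / 677952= -0.00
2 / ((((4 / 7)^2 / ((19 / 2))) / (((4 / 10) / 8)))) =931 / 320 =2.91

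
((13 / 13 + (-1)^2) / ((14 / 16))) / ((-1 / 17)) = -272 / 7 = -38.86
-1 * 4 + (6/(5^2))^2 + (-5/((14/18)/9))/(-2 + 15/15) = 53.91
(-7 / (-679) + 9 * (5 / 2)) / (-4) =-4367 / 776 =-5.63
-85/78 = -1.09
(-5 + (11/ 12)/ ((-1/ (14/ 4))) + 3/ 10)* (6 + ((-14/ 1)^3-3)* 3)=521001/ 8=65125.12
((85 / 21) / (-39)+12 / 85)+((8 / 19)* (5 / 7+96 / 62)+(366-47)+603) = 37845579797 / 41003235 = 922.99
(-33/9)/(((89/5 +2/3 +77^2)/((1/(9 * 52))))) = -55/41751216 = -0.00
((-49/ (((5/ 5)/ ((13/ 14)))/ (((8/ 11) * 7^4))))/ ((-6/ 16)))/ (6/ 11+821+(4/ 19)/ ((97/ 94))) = 12885725216/ 49977981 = 257.83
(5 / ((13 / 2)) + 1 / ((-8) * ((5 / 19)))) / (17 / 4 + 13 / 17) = 2601 / 44330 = 0.06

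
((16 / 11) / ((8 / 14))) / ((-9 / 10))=-280 / 99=-2.83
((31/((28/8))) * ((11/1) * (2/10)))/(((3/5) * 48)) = 341/504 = 0.68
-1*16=-16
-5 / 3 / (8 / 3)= -5 / 8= -0.62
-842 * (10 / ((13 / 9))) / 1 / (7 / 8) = -606240 / 91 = -6661.98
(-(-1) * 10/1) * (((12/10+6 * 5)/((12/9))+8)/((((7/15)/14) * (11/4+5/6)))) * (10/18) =1460.47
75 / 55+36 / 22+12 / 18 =11 / 3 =3.67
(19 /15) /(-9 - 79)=-19 /1320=-0.01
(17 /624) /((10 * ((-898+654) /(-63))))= 357 /507520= 0.00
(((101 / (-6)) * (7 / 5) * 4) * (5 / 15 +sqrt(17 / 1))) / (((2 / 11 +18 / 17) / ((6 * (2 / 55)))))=-12019 * sqrt(17) / 725 - 12019 / 2175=-73.88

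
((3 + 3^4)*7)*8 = 4704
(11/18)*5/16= 55/288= 0.19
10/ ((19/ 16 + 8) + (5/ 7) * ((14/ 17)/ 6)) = 8160/ 7577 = 1.08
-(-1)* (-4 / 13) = -4 / 13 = -0.31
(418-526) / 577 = -108 / 577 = -0.19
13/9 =1.44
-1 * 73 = -73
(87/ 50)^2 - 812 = -2022431/ 2500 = -808.97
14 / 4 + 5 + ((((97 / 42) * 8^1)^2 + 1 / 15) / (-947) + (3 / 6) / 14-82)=-616624853 / 8352540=-73.82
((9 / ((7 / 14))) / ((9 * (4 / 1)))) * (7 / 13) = 7 / 26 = 0.27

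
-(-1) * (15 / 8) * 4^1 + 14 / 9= 163 / 18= 9.06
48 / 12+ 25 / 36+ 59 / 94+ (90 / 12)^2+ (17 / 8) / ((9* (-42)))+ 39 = 14293313 / 142128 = 100.57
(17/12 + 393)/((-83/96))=-37864/83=-456.19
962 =962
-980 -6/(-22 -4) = -12737/13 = -979.77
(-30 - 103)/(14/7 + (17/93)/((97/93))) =-12901/211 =-61.14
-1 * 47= -47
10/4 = 5/2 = 2.50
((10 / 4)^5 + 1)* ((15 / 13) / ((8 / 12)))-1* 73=81329 / 832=97.75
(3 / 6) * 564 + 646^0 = 283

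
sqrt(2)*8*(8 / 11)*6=49.37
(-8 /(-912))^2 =1 /12996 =0.00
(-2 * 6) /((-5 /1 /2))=24 /5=4.80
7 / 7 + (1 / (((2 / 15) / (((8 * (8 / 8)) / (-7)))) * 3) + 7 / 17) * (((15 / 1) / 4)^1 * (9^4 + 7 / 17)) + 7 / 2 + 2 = -243418481 / 4046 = -60162.75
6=6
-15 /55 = -0.27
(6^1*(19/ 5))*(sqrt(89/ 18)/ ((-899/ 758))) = -14402*sqrt(178)/ 4495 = -42.75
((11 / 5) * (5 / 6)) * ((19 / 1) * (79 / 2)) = 16511 / 12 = 1375.92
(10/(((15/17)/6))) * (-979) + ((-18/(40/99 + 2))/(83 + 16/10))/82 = -66572.00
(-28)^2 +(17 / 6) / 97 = 784.03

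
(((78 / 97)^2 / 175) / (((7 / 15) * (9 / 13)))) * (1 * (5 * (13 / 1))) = 342732 / 461041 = 0.74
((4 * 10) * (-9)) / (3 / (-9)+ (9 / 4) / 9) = 4320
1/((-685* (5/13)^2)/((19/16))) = -0.01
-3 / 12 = -1 / 4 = -0.25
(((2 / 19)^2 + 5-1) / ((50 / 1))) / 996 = 181 / 2247225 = 0.00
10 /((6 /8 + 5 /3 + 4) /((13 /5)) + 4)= 1560 /1009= 1.55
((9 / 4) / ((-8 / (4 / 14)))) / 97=-9 / 10864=-0.00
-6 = -6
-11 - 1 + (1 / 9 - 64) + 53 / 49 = -32990 / 441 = -74.81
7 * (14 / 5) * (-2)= -196 / 5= -39.20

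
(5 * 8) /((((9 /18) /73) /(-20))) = -116800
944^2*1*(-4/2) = -1782272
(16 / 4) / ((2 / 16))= 32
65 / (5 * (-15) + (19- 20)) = -65 / 76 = -0.86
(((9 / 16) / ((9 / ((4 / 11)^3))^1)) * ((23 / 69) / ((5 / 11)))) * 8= 32 / 1815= 0.02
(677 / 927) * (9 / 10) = 0.66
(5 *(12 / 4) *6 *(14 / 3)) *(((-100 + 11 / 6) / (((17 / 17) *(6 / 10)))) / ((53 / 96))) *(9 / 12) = -4947600 / 53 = -93350.94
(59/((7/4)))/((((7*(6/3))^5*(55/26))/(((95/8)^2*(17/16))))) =23535395/5300793344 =0.00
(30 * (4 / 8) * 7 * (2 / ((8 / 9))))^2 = 893025 / 16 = 55814.06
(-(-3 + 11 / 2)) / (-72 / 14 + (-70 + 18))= 7 / 160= 0.04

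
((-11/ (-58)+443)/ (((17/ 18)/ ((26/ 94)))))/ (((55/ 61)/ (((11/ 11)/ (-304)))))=-36691317/ 77483824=-0.47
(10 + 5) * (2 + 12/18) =40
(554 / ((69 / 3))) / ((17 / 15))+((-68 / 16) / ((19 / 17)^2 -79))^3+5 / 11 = 67791705548242093597 / 3122903998855872000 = 21.71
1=1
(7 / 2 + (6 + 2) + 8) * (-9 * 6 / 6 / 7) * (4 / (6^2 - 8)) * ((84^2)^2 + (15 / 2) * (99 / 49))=-1712578425363 / 9604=-178319286.27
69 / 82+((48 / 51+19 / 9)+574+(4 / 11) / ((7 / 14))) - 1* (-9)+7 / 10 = 202979578 / 345015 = 588.32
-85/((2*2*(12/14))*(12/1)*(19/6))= -0.65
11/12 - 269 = -3217/12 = -268.08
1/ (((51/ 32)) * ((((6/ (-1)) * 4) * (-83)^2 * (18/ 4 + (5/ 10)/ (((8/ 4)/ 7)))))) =-16/ 26350425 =-0.00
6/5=1.20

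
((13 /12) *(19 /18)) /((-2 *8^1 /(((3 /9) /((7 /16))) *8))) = -247 /567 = -0.44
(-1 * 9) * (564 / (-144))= 141 / 4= 35.25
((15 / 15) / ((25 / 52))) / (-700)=-13 / 4375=-0.00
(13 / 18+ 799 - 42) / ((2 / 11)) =150029 / 36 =4167.47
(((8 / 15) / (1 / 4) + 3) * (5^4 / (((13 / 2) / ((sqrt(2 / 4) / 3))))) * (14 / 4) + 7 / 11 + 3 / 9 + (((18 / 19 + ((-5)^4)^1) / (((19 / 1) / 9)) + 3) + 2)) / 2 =1801669 / 11913 + 67375 * sqrt(2) / 468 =354.83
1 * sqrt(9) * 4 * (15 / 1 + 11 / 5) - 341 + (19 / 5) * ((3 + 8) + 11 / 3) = -78.87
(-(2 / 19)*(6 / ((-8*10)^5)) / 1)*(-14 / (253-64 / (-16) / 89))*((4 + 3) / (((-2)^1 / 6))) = 13083 / 58422476800000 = 0.00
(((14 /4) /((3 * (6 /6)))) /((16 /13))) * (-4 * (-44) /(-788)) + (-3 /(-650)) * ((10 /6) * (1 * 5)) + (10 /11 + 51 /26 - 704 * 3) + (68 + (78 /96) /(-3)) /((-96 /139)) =-2207.37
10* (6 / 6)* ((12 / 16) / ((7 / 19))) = 285 / 14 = 20.36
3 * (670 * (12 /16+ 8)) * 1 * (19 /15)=44555 /2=22277.50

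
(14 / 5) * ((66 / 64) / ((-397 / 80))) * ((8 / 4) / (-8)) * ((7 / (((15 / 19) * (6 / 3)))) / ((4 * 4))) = 10241 / 254080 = 0.04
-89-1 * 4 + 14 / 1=-79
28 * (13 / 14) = 26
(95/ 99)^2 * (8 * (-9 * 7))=-464.10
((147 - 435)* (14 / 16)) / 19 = -252 / 19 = -13.26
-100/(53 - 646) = 100/593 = 0.17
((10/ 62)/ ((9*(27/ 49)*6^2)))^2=60025/ 73542931344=0.00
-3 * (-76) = 228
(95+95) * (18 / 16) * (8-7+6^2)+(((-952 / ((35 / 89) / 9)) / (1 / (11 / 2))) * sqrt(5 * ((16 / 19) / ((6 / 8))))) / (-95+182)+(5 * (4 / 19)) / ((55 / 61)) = 6612691 / 836-532576 * sqrt(285) / 2755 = 4646.43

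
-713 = -713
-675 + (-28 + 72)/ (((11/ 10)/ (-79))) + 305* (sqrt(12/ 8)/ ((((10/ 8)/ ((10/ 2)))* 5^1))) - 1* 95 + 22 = -3908 + 122* sqrt(6) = -3609.16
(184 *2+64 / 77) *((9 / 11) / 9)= 28400 / 847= 33.53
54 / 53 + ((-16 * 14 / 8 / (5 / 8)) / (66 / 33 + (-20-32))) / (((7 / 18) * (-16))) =5796 / 6625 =0.87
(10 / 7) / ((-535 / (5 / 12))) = -0.00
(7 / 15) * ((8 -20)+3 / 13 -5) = -1526 / 195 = -7.83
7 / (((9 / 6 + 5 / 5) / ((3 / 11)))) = 42 / 55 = 0.76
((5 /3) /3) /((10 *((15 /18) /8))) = 8 /15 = 0.53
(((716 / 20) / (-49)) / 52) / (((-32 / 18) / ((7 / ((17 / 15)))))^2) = -652455 / 3847168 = -0.17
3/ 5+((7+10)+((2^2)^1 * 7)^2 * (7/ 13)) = 28584/ 65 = 439.75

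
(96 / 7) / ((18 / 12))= 64 / 7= 9.14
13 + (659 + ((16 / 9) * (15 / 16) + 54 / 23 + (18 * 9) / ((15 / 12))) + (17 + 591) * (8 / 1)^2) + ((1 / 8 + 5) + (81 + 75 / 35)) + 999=788350327 / 19320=40804.88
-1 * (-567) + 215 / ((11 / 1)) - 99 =5363 / 11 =487.55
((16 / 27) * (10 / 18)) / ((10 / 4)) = 32 / 243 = 0.13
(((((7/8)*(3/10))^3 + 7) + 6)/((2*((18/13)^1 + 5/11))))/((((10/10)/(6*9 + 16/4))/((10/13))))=2126218259/13465600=157.90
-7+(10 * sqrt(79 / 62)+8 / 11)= -69 / 11+5 * sqrt(4898) / 31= 5.02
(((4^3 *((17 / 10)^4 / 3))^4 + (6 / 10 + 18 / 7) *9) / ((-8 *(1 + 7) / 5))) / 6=-13123703.54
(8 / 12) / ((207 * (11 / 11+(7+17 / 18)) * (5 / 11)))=44 / 55545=0.00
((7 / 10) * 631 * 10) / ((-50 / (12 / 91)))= -3786 / 325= -11.65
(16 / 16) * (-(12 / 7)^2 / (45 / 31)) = -496 / 245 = -2.02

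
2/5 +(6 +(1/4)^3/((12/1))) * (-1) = -21509/3840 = -5.60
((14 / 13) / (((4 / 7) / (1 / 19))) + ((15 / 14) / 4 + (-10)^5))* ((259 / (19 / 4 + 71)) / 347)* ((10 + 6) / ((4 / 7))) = -716494970114 / 25969827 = -27589.52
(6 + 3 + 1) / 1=10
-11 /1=-11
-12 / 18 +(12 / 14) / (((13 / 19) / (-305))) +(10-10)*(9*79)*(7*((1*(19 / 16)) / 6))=-104492 / 273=-382.75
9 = 9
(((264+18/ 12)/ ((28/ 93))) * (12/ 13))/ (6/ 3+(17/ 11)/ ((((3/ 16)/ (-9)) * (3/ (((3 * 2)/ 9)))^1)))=-56.20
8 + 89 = 97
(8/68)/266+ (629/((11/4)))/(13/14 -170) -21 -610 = -37226368994/58869657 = -632.35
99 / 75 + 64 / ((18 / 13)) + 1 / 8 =85801 / 1800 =47.67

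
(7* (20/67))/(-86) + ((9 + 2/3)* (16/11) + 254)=268.04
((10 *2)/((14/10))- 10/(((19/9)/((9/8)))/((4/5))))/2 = 1333/266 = 5.01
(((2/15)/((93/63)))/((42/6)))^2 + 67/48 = 1609867/1153200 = 1.40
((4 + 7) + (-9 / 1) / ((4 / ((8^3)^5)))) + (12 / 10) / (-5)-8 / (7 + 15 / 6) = -37603297669934489 / 475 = -79164837199862.08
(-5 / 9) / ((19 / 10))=-50 / 171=-0.29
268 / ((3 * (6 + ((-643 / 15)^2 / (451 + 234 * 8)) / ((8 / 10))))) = 37353840 / 2922289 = 12.78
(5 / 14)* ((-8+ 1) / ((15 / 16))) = -8 / 3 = -2.67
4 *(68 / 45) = 6.04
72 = 72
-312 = -312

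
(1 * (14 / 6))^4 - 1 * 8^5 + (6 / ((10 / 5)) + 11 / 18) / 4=-21213871 / 648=-32737.46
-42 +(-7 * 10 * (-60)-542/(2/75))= -16167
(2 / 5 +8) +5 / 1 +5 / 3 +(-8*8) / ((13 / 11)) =-7622 / 195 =-39.09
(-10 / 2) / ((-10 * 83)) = 1 / 166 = 0.01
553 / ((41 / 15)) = 8295 / 41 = 202.32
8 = 8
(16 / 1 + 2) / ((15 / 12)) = 14.40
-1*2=-2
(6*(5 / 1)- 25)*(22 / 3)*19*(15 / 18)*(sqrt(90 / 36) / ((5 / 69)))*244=2932270*sqrt(10) / 3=3090883.97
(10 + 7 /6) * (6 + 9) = 335 /2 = 167.50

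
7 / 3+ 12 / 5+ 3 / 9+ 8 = 196 / 15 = 13.07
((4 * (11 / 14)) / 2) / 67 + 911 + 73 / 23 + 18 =10055613 / 10787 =932.20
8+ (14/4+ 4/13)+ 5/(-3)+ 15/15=869/78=11.14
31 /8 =3.88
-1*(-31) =31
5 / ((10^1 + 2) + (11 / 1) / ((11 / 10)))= 5 / 22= 0.23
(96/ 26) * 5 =240/ 13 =18.46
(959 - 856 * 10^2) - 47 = -84688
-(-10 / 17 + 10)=-160 / 17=-9.41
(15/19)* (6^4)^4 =2227192032202.11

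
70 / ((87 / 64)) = 51.49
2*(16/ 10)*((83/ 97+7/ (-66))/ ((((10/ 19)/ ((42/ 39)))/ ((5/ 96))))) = 638267/ 2496780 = 0.26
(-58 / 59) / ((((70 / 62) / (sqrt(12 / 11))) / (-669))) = 2405724 * sqrt(33) / 22715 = 608.40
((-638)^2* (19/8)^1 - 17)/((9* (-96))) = -214825/192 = -1118.88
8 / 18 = 4 / 9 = 0.44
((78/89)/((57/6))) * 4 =624/1691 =0.37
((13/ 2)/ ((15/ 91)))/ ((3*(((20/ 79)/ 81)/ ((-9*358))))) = -13550330.43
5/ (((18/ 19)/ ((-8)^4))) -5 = 194515/ 9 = 21612.78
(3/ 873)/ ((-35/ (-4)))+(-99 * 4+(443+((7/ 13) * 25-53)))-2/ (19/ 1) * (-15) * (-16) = -44782457/ 2515695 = -17.80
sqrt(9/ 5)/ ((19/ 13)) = 39 * sqrt(5)/ 95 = 0.92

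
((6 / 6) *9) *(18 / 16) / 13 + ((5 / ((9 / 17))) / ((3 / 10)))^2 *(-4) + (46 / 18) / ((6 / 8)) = -300242615 / 75816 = -3960.15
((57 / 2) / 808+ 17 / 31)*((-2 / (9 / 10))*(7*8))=-2046730 / 28179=-72.63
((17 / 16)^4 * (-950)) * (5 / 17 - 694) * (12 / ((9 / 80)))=45868382125 / 512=89586683.84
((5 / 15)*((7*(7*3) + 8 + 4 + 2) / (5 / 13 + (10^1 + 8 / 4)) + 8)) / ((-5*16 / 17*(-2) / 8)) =119 / 20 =5.95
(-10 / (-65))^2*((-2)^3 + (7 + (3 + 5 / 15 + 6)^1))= 100 / 507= 0.20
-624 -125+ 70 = -679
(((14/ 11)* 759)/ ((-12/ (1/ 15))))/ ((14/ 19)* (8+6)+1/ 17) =-52003/ 100530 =-0.52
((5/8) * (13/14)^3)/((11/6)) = 32955/120736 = 0.27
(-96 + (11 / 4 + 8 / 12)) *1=-1111 / 12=-92.58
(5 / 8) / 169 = 5 / 1352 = 0.00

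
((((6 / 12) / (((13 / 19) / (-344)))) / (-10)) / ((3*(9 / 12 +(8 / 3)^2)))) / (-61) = -19608 / 1122095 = -0.02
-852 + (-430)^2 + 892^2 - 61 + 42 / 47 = 46043639 / 47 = 979651.89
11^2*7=847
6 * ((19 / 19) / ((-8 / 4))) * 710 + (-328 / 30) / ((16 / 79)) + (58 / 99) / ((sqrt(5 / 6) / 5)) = -131039 / 60 + 58 * sqrt(30) / 99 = -2180.77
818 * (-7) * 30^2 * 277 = -1427491800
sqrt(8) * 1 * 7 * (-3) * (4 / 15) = -56 * sqrt(2) / 5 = -15.84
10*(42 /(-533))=-420 /533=-0.79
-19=-19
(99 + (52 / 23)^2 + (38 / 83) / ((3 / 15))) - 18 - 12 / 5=18880161 / 219535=86.00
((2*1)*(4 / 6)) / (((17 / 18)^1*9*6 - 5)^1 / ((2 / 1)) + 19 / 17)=34 / 615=0.06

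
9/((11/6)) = 54/11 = 4.91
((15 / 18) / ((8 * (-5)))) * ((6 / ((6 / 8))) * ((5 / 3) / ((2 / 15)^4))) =-28125 / 32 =-878.91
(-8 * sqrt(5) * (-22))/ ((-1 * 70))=-88 * sqrt(5)/ 35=-5.62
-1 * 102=-102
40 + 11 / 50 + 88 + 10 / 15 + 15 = 21583 / 150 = 143.89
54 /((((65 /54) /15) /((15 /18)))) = 7290 /13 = 560.77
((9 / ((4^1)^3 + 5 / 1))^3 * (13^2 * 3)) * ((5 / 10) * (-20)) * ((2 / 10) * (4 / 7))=-109512 / 85169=-1.29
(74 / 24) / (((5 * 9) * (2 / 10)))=37 / 108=0.34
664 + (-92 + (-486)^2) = 236768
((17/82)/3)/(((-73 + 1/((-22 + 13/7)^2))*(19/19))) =-112659/119003648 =-0.00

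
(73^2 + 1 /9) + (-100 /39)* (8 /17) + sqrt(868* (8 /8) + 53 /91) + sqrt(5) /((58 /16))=8* sqrt(5) /29 + sqrt(7192731) /91 + 10597202 /1989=5357.99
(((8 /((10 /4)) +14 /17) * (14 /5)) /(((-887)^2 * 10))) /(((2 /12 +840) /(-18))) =-258552 /8427967874125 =-0.00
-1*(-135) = 135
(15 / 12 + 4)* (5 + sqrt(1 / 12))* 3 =21* sqrt(3) / 8 + 315 / 4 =83.30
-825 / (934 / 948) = -391050 / 467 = -837.37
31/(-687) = -31/687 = -0.05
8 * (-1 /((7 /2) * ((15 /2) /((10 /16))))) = -0.19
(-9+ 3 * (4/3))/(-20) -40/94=-33/188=-0.18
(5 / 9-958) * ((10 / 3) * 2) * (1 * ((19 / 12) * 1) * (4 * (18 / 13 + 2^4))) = -740027960 / 1053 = -702780.59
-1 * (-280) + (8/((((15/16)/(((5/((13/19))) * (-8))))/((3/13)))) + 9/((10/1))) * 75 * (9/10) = -5022773/676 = -7430.14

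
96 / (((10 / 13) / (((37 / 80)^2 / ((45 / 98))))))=872053 / 15000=58.14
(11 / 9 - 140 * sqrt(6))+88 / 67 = -340.39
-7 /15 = -0.47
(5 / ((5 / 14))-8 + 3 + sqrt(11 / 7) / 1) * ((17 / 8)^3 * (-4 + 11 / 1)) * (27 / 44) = 132651 * sqrt(77) / 22528 + 8357013 / 22528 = 422.63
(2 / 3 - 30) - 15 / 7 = -661 / 21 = -31.48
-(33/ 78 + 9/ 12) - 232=-12125/ 52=-233.17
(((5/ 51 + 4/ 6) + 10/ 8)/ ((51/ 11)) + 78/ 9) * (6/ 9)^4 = 1.80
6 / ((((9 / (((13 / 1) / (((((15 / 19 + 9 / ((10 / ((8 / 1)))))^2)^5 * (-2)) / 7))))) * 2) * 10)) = -1089701229413849609375 / 761375688091762236362439172812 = -0.00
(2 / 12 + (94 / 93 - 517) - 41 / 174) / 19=-27.16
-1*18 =-18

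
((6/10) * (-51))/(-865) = 153/4325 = 0.04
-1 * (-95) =95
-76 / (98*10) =-19 / 245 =-0.08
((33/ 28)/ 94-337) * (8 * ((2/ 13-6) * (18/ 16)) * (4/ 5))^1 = 23333634/ 1645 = 14184.58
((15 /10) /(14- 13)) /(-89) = -3 /178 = -0.02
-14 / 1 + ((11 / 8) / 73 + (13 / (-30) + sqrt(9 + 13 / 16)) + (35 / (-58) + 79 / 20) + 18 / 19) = -48849599 / 4826760 + sqrt(157) / 4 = -6.99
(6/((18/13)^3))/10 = 2197/9720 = 0.23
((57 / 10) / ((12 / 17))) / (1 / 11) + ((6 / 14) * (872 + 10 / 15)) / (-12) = 57.66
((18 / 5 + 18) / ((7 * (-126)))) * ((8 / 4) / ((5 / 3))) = -36 / 1225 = -0.03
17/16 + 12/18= 83/48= 1.73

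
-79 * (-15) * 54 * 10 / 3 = 213300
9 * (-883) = -7947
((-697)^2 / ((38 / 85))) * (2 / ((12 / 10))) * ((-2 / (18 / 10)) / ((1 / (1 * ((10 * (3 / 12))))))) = -5161720625 / 1026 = -5030916.79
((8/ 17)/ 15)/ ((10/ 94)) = 376/ 1275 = 0.29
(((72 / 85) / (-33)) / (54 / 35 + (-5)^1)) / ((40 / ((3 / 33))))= 21 / 1244485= 0.00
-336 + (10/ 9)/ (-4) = -6053/ 18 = -336.28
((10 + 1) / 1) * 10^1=110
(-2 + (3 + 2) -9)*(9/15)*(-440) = 1584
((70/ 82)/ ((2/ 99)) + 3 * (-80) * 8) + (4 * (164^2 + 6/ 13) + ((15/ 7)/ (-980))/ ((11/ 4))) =425159886803/ 4022018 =105708.10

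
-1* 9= -9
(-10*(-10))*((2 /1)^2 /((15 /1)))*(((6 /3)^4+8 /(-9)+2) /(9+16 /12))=12320 /279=44.16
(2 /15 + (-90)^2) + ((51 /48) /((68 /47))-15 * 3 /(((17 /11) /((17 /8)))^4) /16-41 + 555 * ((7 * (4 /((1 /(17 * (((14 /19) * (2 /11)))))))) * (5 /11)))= 54550583975423 /2260008960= 24137.33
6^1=6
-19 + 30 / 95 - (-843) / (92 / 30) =223925 / 874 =256.21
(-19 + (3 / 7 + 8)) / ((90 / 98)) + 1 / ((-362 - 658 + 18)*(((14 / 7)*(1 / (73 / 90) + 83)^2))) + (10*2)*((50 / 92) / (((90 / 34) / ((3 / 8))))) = -65165191846958 / 6535304191845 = -9.97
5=5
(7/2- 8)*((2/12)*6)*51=-459/2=-229.50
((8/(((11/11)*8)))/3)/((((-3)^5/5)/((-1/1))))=5/729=0.01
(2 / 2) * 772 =772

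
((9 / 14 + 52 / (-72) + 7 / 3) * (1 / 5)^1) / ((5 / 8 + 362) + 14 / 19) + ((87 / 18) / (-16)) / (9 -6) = -18456259 / 185576160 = -0.10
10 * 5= 50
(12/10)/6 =1/5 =0.20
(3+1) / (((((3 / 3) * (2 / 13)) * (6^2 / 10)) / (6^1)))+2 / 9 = 392 / 9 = 43.56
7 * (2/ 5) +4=34/ 5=6.80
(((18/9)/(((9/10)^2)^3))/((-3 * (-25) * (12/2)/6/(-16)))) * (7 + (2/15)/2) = -27136000/4782969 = -5.67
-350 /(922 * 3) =-175 /1383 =-0.13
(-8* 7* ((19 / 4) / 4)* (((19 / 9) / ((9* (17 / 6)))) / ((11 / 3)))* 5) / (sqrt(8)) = -12635* sqrt(2) / 6732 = -2.65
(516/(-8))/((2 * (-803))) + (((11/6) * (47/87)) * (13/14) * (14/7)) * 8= 86587091/5868324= 14.75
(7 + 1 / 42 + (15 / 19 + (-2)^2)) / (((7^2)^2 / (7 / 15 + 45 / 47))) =4732354 / 675389295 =0.01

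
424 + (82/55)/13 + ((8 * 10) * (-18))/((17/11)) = -6170486/12155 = -507.65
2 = 2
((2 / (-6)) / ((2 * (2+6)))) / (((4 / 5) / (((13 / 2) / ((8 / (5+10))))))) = -325 / 1024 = -0.32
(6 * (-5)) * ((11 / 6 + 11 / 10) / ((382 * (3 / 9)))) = -0.69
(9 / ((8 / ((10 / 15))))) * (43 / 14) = 129 / 56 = 2.30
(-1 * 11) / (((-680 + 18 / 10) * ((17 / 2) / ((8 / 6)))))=440 / 172941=0.00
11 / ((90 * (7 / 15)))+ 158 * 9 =59735 / 42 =1422.26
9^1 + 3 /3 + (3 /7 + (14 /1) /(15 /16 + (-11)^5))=188104905 /18037607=10.43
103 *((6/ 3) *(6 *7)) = 8652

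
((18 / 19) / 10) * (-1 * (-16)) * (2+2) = 576 / 95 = 6.06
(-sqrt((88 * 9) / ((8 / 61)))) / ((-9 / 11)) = 11 * sqrt(671) / 3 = 94.98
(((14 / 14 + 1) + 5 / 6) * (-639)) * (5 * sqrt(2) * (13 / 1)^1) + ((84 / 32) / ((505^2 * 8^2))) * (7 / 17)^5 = 352947 / 185394704089600 - 235365 * sqrt(2) / 2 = -166428.19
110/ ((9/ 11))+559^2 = 2813539/ 9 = 312615.44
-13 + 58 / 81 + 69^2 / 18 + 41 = 47501 / 162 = 293.22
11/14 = 0.79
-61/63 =-0.97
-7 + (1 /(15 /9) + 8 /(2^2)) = -22 /5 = -4.40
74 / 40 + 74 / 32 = 333 / 80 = 4.16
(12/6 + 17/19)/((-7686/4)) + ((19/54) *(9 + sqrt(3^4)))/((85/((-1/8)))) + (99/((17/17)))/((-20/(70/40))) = -861287759/99303120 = -8.67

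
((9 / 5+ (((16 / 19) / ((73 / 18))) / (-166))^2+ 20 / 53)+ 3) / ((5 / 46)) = 47.63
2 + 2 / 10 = 11 / 5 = 2.20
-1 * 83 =-83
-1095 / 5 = -219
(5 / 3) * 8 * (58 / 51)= 2320 / 153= 15.16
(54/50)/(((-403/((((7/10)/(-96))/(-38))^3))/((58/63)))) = -1421/81518896742400000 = -0.00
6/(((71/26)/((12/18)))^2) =5408/15123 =0.36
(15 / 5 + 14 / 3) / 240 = 23 / 720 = 0.03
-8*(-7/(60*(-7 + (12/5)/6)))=-0.14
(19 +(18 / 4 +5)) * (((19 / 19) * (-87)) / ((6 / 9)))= -14877 / 4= -3719.25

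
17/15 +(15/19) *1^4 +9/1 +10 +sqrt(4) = 22.92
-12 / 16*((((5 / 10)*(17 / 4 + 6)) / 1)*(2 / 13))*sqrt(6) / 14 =-123*sqrt(6) / 2912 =-0.10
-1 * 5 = -5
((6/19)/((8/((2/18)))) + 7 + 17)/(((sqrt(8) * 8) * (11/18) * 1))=16419 * sqrt(2)/13376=1.74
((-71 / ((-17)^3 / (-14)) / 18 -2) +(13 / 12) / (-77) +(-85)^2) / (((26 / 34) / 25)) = 2459212693625 / 10414404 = 236135.71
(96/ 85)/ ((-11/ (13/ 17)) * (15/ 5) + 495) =208/ 83215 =0.00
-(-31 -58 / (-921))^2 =-957.10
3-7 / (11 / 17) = -86 / 11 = -7.82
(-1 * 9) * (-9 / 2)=81 / 2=40.50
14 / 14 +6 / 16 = 11 / 8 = 1.38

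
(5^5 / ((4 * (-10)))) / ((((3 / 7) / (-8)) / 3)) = 4375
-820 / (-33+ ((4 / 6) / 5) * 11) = 12300 / 473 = 26.00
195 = 195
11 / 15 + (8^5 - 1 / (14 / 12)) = 3440627 / 105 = 32767.88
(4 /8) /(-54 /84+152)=7 /2119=0.00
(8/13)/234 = 4/1521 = 0.00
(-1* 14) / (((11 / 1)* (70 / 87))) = -87 / 55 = -1.58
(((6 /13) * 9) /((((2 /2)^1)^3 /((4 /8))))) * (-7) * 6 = -1134 /13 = -87.23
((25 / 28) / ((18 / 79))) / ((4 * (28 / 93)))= 61225 / 18816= 3.25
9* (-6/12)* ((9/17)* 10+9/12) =-3699/136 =-27.20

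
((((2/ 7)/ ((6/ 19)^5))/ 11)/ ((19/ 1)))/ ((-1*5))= -130321/ 1496880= -0.09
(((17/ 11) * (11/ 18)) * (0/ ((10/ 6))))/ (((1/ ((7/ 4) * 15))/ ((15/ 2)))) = 0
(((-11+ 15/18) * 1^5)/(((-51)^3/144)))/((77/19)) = 9272/3404709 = 0.00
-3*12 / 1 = -36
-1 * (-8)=8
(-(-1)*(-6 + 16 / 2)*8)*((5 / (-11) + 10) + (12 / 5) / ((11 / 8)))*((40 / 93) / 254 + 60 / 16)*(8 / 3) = 1807.36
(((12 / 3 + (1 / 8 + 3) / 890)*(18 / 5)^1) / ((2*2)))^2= 12.98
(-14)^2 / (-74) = -98 / 37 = -2.65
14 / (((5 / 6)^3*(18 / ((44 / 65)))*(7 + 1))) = 924 / 8125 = 0.11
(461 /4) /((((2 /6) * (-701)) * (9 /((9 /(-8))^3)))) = 112023 /1435648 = 0.08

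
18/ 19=0.95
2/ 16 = 1/ 8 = 0.12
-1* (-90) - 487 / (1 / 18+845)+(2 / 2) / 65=89.44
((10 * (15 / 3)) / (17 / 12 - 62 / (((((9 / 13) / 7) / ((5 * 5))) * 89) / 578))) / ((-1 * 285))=0.00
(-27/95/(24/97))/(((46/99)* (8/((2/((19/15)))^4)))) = -875073375/455602216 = -1.92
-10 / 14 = -5 / 7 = -0.71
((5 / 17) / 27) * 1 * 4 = 20 / 459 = 0.04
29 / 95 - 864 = -82051 / 95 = -863.69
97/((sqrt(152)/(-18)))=-873 * sqrt(38)/38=-141.62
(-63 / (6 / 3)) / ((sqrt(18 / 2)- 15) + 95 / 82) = 369 / 127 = 2.91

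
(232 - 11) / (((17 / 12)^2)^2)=269568 / 4913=54.87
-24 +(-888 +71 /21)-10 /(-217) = -591481 /651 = -908.57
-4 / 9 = -0.44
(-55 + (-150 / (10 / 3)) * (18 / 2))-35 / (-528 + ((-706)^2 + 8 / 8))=-229038175 / 497909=-460.00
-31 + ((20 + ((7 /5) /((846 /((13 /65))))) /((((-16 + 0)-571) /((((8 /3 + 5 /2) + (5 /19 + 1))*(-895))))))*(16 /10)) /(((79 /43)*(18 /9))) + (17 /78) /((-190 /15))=-22.31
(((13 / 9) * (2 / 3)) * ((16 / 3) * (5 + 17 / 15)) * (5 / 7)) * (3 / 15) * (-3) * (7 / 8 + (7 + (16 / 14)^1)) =-483184 / 3969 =-121.74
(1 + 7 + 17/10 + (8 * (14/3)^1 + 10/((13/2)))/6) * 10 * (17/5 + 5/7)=302864/455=665.64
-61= -61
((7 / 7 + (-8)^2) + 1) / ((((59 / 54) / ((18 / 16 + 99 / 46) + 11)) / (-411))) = -962010027 / 2714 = -354462.06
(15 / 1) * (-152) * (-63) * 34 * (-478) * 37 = -86374179360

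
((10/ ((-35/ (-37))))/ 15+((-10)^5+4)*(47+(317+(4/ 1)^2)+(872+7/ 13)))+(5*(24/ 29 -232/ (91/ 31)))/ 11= -125248870.84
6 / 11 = 0.55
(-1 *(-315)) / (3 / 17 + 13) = 765 / 32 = 23.91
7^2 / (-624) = -49 / 624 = -0.08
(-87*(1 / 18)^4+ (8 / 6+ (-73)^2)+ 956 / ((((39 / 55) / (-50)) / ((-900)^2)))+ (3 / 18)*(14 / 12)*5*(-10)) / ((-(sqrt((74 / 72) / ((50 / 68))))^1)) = 124191844698378325*sqrt(1258) / 95376528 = 46184036721.60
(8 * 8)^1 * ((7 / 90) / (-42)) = -16 / 135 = -0.12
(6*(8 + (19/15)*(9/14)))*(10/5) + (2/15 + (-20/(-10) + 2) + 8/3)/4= 7523/70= 107.47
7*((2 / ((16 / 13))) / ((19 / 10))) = 455 / 76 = 5.99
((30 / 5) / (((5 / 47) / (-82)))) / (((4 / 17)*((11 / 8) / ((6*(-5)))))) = 4717296 / 11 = 428845.09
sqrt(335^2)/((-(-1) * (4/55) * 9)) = 18425/36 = 511.81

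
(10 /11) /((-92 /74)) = -185 /253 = -0.73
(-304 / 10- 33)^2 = 100489 / 25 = 4019.56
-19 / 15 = -1.27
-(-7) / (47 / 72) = 504 / 47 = 10.72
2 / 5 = 0.40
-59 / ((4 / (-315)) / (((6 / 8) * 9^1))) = 501795 / 16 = 31362.19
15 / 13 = 1.15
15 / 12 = 5 / 4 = 1.25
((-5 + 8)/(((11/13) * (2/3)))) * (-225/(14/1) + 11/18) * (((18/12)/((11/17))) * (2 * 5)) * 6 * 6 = -58118580/847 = -68616.98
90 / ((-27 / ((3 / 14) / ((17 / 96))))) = -480 / 119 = -4.03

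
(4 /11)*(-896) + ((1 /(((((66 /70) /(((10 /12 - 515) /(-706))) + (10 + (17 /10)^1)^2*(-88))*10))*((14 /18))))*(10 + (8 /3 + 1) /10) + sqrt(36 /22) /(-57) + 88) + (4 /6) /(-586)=-120832739752291 /508086070536 - sqrt(22) /209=-237.84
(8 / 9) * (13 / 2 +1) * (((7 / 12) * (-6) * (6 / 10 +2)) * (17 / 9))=-114.59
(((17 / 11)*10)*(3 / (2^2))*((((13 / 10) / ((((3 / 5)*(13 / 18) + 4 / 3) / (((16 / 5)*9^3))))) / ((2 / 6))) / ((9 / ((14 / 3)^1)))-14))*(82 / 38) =735933723 / 11077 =66438.00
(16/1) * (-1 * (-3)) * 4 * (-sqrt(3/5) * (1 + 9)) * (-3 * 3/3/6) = 192 * sqrt(15) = 743.61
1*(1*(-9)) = -9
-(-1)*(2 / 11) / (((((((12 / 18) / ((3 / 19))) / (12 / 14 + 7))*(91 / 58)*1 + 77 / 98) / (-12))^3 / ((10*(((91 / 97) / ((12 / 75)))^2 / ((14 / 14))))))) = -24994.76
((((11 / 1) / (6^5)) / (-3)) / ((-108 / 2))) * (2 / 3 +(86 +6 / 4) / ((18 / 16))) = 0.00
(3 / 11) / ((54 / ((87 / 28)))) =29 / 1848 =0.02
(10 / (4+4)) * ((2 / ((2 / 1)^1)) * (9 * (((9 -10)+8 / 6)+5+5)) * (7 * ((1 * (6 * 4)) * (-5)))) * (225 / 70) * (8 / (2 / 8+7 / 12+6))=-15066000 / 41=-367463.41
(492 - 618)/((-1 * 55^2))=0.04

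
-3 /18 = -0.17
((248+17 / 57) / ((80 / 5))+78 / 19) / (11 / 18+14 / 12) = 11.04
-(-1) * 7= 7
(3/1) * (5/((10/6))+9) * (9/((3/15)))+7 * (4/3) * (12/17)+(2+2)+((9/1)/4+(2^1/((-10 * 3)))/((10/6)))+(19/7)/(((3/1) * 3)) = 174904991/107100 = 1633.10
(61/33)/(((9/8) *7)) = 488/2079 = 0.23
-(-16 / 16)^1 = 1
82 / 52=41 / 26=1.58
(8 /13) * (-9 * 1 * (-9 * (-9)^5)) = -38263752 /13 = -2943365.54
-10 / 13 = -0.77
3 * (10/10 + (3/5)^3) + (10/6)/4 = 6097/1500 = 4.06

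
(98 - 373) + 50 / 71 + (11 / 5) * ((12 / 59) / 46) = -132133189 / 481735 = -274.29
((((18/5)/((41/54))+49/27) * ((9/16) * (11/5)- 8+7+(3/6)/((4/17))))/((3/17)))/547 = 4318391/26912400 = 0.16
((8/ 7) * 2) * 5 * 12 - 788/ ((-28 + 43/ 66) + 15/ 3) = 1780056/ 10325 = 172.40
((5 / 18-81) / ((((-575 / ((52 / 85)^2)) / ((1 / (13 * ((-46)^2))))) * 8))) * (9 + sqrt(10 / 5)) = 18889 * sqrt(2) / 79115917500 + 18889 / 8790657500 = 0.00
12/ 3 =4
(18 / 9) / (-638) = -1 / 319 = -0.00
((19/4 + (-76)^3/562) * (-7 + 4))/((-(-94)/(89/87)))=25.35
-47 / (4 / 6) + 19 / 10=-343 / 5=-68.60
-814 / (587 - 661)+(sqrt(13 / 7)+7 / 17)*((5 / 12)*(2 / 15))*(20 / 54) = 5*sqrt(91) / 1701+45476 / 4131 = 11.04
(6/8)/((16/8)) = 3/8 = 0.38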